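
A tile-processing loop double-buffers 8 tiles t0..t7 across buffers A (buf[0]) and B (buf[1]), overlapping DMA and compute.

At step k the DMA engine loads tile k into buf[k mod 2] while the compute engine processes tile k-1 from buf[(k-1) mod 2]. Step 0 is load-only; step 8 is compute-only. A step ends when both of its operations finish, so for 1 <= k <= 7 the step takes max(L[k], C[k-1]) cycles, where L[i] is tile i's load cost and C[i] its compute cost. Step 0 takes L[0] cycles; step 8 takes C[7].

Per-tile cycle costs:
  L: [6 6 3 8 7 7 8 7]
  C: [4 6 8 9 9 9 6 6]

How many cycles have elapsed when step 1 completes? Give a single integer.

end_cycle[1] = 12

step 0: L[0]=6 → dur=6, Σ=6 | A=load:t0 B=idle [load-only]
step 1: L[1]=6 C[0]=4 → dur=6, Σ=12 | A=compute:t0 B=load:t1 [load-bound]
step 2: L[2]=3 C[1]=6 → dur=6, Σ=18 | A=load:t2 B=compute:t1 [compute-bound]
step 3: L[3]=8 C[2]=8 → dur=8, Σ=26 | A=compute:t2 B=load:t3 [tied]
step 4: L[4]=7 C[3]=9 → dur=9, Σ=35 | A=load:t4 B=compute:t3 [compute-bound]
step 5: L[5]=7 C[4]=9 → dur=9, Σ=44 | A=compute:t4 B=load:t5 [compute-bound]
step 6: L[6]=8 C[5]=9 → dur=9, Σ=53 | A=load:t6 B=compute:t5 [compute-bound]
step 7: L[7]=7 C[6]=6 → dur=7, Σ=60 | A=compute:t6 B=load:t7 [load-bound]
step 8: C[7]=6 → dur=6, Σ=66 | A=idle B=compute:t7 [compute-only]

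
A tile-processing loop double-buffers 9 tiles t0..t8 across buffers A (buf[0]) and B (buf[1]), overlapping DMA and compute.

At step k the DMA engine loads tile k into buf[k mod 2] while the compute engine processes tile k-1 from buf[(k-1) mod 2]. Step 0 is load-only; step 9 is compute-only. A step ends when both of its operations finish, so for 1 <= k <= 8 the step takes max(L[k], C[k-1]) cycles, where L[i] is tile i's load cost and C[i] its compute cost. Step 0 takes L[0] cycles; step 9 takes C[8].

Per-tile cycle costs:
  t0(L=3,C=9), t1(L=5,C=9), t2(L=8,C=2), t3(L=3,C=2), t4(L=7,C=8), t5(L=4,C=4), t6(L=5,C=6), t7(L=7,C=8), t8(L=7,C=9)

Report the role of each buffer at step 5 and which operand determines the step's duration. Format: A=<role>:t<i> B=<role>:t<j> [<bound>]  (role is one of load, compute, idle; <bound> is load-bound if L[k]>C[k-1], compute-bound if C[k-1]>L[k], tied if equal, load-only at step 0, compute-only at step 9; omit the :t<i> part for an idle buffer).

step 5: A=compute:t4 B=load:t5 [compute-bound]

k=0 load=t0/3c comp=- wait=3 total=3
k=1 load=t1/5c comp=t0/9c wait=9 total=12
k=2 load=t2/8c comp=t1/9c wait=9 total=21
k=3 load=t3/3c comp=t2/2c wait=3 total=24
k=4 load=t4/7c comp=t3/2c wait=7 total=31
k=5 load=t5/4c comp=t4/8c wait=8 total=39
k=6 load=t6/5c comp=t5/4c wait=5 total=44
k=7 load=t7/7c comp=t6/6c wait=7 total=51
k=8 load=t8/7c comp=t7/8c wait=8 total=59
k=9 load=- comp=t8/9c wait=9 total=68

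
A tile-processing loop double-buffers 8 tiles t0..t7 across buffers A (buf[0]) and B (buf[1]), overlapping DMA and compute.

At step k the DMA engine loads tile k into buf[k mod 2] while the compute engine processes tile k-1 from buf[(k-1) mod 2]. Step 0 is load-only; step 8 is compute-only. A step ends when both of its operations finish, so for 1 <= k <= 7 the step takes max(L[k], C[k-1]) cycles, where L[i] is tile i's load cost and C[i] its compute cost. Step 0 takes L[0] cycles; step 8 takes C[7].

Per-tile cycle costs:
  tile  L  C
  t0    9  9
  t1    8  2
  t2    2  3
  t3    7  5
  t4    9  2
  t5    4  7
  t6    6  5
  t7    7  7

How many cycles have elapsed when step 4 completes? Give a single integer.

end_cycle[4] = 36

step 0: L[0]=9 → dur=9, Σ=9 | A=load:t0 B=idle [load-only]
step 1: L[1]=8 C[0]=9 → dur=9, Σ=18 | A=compute:t0 B=load:t1 [compute-bound]
step 2: L[2]=2 C[1]=2 → dur=2, Σ=20 | A=load:t2 B=compute:t1 [tied]
step 3: L[3]=7 C[2]=3 → dur=7, Σ=27 | A=compute:t2 B=load:t3 [load-bound]
step 4: L[4]=9 C[3]=5 → dur=9, Σ=36 | A=load:t4 B=compute:t3 [load-bound]
step 5: L[5]=4 C[4]=2 → dur=4, Σ=40 | A=compute:t4 B=load:t5 [load-bound]
step 6: L[6]=6 C[5]=7 → dur=7, Σ=47 | A=load:t6 B=compute:t5 [compute-bound]
step 7: L[7]=7 C[6]=5 → dur=7, Σ=54 | A=compute:t6 B=load:t7 [load-bound]
step 8: C[7]=7 → dur=7, Σ=61 | A=idle B=compute:t7 [compute-only]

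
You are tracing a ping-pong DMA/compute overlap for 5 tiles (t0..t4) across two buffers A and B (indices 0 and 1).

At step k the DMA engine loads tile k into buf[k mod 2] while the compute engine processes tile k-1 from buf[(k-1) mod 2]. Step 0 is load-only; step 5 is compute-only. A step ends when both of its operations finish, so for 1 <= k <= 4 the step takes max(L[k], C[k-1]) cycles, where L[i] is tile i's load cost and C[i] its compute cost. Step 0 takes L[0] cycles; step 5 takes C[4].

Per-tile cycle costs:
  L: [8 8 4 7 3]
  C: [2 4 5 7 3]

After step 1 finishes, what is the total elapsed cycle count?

end_cycle[1] = 16

  0. 8=8c; end=8; A:t0 B:-
  1. max(8,2)=8c; end=16; A:t0 B:t1
  2. max(4,4)=4c; end=20; A:t2 B:t1
  3. max(7,5)=7c; end=27; A:t2 B:t3
  4. max(3,7)=7c; end=34; A:t4 B:t3
  5. 3=3c; end=37; A:t4 B:t3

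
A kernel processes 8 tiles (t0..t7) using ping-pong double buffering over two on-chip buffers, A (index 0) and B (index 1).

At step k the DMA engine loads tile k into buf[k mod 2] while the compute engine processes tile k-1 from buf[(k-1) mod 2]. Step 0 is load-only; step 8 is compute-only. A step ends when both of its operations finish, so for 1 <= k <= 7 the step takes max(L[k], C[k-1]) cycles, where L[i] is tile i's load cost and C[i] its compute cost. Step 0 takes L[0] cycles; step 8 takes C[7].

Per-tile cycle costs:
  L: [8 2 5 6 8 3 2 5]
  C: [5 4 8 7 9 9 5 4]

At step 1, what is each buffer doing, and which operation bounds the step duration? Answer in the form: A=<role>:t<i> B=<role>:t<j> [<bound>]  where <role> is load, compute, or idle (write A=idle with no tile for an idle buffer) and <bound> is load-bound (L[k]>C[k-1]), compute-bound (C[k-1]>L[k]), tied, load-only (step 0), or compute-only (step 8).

step 0: L[0]=8 → dur=8, Σ=8 | A=load:t0 B=idle [load-only]
step 1: L[1]=2 C[0]=5 → dur=5, Σ=13 | A=compute:t0 B=load:t1 [compute-bound]
step 2: L[2]=5 C[1]=4 → dur=5, Σ=18 | A=load:t2 B=compute:t1 [load-bound]
step 3: L[3]=6 C[2]=8 → dur=8, Σ=26 | A=compute:t2 B=load:t3 [compute-bound]
step 4: L[4]=8 C[3]=7 → dur=8, Σ=34 | A=load:t4 B=compute:t3 [load-bound]
step 5: L[5]=3 C[4]=9 → dur=9, Σ=43 | A=compute:t4 B=load:t5 [compute-bound]
step 6: L[6]=2 C[5]=9 → dur=9, Σ=52 | A=load:t6 B=compute:t5 [compute-bound]
step 7: L[7]=5 C[6]=5 → dur=5, Σ=57 | A=compute:t6 B=load:t7 [tied]
step 8: C[7]=4 → dur=4, Σ=61 | A=idle B=compute:t7 [compute-only]

step 1: A=compute:t0 B=load:t1 [compute-bound]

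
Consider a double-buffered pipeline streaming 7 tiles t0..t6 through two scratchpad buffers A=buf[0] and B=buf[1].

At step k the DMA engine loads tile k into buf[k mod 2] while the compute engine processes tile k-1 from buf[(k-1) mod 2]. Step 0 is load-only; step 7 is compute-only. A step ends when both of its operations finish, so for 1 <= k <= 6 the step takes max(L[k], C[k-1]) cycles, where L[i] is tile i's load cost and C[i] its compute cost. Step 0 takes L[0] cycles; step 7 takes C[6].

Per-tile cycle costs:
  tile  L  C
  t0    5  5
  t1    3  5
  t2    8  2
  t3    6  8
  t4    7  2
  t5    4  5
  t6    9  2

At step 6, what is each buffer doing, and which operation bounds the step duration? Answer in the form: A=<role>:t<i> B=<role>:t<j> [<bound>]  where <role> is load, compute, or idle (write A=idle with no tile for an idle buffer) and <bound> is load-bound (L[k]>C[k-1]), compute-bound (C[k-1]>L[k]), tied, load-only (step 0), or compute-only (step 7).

k=0 load=t0/5c comp=- wait=5 total=5
k=1 load=t1/3c comp=t0/5c wait=5 total=10
k=2 load=t2/8c comp=t1/5c wait=8 total=18
k=3 load=t3/6c comp=t2/2c wait=6 total=24
k=4 load=t4/7c comp=t3/8c wait=8 total=32
k=5 load=t5/4c comp=t4/2c wait=4 total=36
k=6 load=t6/9c comp=t5/5c wait=9 total=45
k=7 load=- comp=t6/2c wait=2 total=47

step 6: A=load:t6 B=compute:t5 [load-bound]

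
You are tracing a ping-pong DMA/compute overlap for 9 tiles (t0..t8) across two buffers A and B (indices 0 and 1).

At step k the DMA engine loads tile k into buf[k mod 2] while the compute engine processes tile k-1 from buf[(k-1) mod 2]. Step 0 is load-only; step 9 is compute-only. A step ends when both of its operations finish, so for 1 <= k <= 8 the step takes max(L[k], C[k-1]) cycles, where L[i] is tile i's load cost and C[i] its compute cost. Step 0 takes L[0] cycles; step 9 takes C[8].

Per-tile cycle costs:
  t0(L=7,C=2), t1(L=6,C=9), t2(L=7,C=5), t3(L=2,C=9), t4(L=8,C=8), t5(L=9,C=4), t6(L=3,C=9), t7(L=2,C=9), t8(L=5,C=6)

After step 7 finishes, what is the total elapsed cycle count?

end_cycle[7] = 58

[0] DMA t0→A (7c) ∥ CU idle ⇒ 7c, clock 7
[1] DMA t1→B (6c) ∥ CU A:t0 (2c) ⇒ 6c, clock 13
[2] DMA t2→A (7c) ∥ CU B:t1 (9c) ⇒ 9c, clock 22
[3] DMA t3→B (2c) ∥ CU A:t2 (5c) ⇒ 5c, clock 27
[4] DMA t4→A (8c) ∥ CU B:t3 (9c) ⇒ 9c, clock 36
[5] DMA t5→B (9c) ∥ CU A:t4 (8c) ⇒ 9c, clock 45
[6] DMA t6→A (3c) ∥ CU B:t5 (4c) ⇒ 4c, clock 49
[7] DMA t7→B (2c) ∥ CU A:t6 (9c) ⇒ 9c, clock 58
[8] DMA t8→A (5c) ∥ CU B:t7 (9c) ⇒ 9c, clock 67
[9] DMA idle ∥ CU A:t8 (6c) ⇒ 6c, clock 73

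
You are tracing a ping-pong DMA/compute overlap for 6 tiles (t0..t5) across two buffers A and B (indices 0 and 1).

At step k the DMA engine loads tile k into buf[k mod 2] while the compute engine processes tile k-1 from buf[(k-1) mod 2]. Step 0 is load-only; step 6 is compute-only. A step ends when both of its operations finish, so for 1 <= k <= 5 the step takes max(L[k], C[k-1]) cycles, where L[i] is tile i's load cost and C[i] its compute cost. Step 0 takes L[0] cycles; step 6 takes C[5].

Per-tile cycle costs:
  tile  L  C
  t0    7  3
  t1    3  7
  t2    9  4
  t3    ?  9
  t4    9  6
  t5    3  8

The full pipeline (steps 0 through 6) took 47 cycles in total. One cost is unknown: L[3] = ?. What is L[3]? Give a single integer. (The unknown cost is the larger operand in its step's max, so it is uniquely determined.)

step 0 = dur = L[0]=7 = 7
step 1 = dur = max(L[1]=3, C[0]=3) = 3
step 2 = dur = max(L[2]=9, C[1]=7) = 9
step 3 = dur = max(L[3]=?, C[2]=4) = L[3]  (unknown; binding)
step 4 = dur = max(L[4]=9, C[3]=9) = 9
step 5 = dur = max(L[5]=3, C[4]=6) = 6
step 6 = dur = C[5]=8 = 8
sum of known step durations = 42
dur[3] = total - known = 47 - 42 = 5
L[3] is the binding max in step 3, so L[3] = dur[3] = 5

L[3] = 5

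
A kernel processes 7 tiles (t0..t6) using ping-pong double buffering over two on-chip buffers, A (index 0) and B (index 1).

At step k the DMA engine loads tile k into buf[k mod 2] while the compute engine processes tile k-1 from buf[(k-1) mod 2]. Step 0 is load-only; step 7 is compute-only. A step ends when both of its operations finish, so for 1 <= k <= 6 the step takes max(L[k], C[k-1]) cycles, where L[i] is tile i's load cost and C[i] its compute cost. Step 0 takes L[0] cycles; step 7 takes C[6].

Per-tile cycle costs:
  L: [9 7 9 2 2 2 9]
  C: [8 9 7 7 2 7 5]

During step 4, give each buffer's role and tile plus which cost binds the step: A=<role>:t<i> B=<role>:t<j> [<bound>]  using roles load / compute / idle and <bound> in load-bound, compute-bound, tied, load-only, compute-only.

step 0: L[0]=9 → dur=9, Σ=9 | A=load:t0 B=idle [load-only]
step 1: L[1]=7 C[0]=8 → dur=8, Σ=17 | A=compute:t0 B=load:t1 [compute-bound]
step 2: L[2]=9 C[1]=9 → dur=9, Σ=26 | A=load:t2 B=compute:t1 [tied]
step 3: L[3]=2 C[2]=7 → dur=7, Σ=33 | A=compute:t2 B=load:t3 [compute-bound]
step 4: L[4]=2 C[3]=7 → dur=7, Σ=40 | A=load:t4 B=compute:t3 [compute-bound]
step 5: L[5]=2 C[4]=2 → dur=2, Σ=42 | A=compute:t4 B=load:t5 [tied]
step 6: L[6]=9 C[5]=7 → dur=9, Σ=51 | A=load:t6 B=compute:t5 [load-bound]
step 7: C[6]=5 → dur=5, Σ=56 | A=compute:t6 B=idle [compute-only]

step 4: A=load:t4 B=compute:t3 [compute-bound]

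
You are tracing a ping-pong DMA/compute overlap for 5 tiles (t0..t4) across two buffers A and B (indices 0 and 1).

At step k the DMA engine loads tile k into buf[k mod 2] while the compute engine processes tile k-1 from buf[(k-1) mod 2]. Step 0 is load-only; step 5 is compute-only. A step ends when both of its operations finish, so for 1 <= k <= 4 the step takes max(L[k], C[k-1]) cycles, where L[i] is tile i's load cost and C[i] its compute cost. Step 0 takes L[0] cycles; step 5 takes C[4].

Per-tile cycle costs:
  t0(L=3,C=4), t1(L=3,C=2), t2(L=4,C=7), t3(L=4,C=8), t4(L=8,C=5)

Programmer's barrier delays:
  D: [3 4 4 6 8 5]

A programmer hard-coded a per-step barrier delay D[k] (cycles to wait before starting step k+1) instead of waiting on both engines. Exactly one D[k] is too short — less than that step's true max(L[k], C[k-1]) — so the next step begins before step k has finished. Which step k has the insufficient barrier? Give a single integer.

hazard at step 3

step 0: need L[0]=3 = 3; D[0]=3 ok
step 1: need max(L[1]=3,C[0]=4) = 4; D[1]=4 ok
step 2: need max(L[2]=4,C[1]=2) = 4; D[2]=4 ok
step 3: need max(L[3]=4,C[2]=7) = 7; D[3]=6 SHORT
step 4: need max(L[4]=8,C[3]=8) = 8; D[4]=8 ok
step 5: need C[4]=5 = 5; D[5]=5 ok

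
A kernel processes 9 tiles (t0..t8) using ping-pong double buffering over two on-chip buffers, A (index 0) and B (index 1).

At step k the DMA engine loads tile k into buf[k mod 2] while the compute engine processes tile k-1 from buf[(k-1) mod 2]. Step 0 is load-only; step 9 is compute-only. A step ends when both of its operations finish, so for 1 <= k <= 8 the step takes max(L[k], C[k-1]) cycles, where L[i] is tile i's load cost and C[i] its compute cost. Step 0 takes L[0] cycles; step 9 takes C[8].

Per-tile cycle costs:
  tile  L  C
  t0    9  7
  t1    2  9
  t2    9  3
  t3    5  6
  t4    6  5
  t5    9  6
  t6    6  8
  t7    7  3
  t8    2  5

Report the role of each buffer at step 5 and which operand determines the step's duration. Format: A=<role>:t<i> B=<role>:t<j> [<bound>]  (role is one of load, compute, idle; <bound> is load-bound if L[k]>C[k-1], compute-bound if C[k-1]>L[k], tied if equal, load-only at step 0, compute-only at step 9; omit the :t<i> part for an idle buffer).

step 5: A=compute:t4 B=load:t5 [load-bound]

step 0: L[0]=9 → dur=9, Σ=9 | A=load:t0 B=idle [load-only]
step 1: L[1]=2 C[0]=7 → dur=7, Σ=16 | A=compute:t0 B=load:t1 [compute-bound]
step 2: L[2]=9 C[1]=9 → dur=9, Σ=25 | A=load:t2 B=compute:t1 [tied]
step 3: L[3]=5 C[2]=3 → dur=5, Σ=30 | A=compute:t2 B=load:t3 [load-bound]
step 4: L[4]=6 C[3]=6 → dur=6, Σ=36 | A=load:t4 B=compute:t3 [tied]
step 5: L[5]=9 C[4]=5 → dur=9, Σ=45 | A=compute:t4 B=load:t5 [load-bound]
step 6: L[6]=6 C[5]=6 → dur=6, Σ=51 | A=load:t6 B=compute:t5 [tied]
step 7: L[7]=7 C[6]=8 → dur=8, Σ=59 | A=compute:t6 B=load:t7 [compute-bound]
step 8: L[8]=2 C[7]=3 → dur=3, Σ=62 | A=load:t8 B=compute:t7 [compute-bound]
step 9: C[8]=5 → dur=5, Σ=67 | A=compute:t8 B=idle [compute-only]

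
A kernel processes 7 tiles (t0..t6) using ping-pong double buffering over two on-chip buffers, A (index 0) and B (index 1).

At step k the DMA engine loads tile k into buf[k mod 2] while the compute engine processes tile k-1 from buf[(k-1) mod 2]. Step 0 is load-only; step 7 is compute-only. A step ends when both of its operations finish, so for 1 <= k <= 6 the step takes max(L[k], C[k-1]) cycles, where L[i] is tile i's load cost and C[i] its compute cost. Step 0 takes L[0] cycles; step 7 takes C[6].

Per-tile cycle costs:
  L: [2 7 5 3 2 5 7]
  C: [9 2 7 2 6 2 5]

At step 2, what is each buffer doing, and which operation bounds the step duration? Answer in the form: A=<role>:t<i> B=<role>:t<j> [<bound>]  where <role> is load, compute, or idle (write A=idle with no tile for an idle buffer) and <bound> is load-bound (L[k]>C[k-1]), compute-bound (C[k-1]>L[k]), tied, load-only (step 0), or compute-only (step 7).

step 2: A=load:t2 B=compute:t1 [load-bound]

k=0 load=t0/2c comp=- wait=2 total=2
k=1 load=t1/7c comp=t0/9c wait=9 total=11
k=2 load=t2/5c comp=t1/2c wait=5 total=16
k=3 load=t3/3c comp=t2/7c wait=7 total=23
k=4 load=t4/2c comp=t3/2c wait=2 total=25
k=5 load=t5/5c comp=t4/6c wait=6 total=31
k=6 load=t6/7c comp=t5/2c wait=7 total=38
k=7 load=- comp=t6/5c wait=5 total=43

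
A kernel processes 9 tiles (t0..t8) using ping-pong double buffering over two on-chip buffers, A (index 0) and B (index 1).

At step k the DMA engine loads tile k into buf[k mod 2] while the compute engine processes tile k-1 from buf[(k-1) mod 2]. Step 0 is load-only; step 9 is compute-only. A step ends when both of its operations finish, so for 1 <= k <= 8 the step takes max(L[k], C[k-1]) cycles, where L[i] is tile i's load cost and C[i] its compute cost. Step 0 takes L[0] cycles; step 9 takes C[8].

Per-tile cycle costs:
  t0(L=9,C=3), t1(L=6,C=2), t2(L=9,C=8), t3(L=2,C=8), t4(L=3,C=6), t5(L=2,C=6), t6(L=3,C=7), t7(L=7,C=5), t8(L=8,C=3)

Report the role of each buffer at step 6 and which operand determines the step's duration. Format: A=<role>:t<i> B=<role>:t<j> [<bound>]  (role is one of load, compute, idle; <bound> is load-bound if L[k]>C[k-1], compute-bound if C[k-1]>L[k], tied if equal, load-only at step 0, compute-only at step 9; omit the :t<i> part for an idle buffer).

step 6: A=load:t6 B=compute:t5 [compute-bound]

[0] DMA t0→A (9c) ∥ CU idle ⇒ 9c, clock 9
[1] DMA t1→B (6c) ∥ CU A:t0 (3c) ⇒ 6c, clock 15
[2] DMA t2→A (9c) ∥ CU B:t1 (2c) ⇒ 9c, clock 24
[3] DMA t3→B (2c) ∥ CU A:t2 (8c) ⇒ 8c, clock 32
[4] DMA t4→A (3c) ∥ CU B:t3 (8c) ⇒ 8c, clock 40
[5] DMA t5→B (2c) ∥ CU A:t4 (6c) ⇒ 6c, clock 46
[6] DMA t6→A (3c) ∥ CU B:t5 (6c) ⇒ 6c, clock 52
[7] DMA t7→B (7c) ∥ CU A:t6 (7c) ⇒ 7c, clock 59
[8] DMA t8→A (8c) ∥ CU B:t7 (5c) ⇒ 8c, clock 67
[9] DMA idle ∥ CU A:t8 (3c) ⇒ 3c, clock 70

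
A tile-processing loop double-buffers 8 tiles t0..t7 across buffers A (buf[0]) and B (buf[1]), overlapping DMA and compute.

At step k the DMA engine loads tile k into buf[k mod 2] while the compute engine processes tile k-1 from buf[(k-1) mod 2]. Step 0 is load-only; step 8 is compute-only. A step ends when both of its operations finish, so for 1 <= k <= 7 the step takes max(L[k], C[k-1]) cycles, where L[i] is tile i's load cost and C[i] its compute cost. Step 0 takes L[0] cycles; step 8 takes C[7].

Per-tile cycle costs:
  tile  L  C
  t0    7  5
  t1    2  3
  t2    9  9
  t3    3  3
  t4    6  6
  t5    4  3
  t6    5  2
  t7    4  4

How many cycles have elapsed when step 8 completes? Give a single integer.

end_cycle[8] = 55

step 0: L[0]=7 → dur=7, Σ=7 | A=load:t0 B=idle [load-only]
step 1: L[1]=2 C[0]=5 → dur=5, Σ=12 | A=compute:t0 B=load:t1 [compute-bound]
step 2: L[2]=9 C[1]=3 → dur=9, Σ=21 | A=load:t2 B=compute:t1 [load-bound]
step 3: L[3]=3 C[2]=9 → dur=9, Σ=30 | A=compute:t2 B=load:t3 [compute-bound]
step 4: L[4]=6 C[3]=3 → dur=6, Σ=36 | A=load:t4 B=compute:t3 [load-bound]
step 5: L[5]=4 C[4]=6 → dur=6, Σ=42 | A=compute:t4 B=load:t5 [compute-bound]
step 6: L[6]=5 C[5]=3 → dur=5, Σ=47 | A=load:t6 B=compute:t5 [load-bound]
step 7: L[7]=4 C[6]=2 → dur=4, Σ=51 | A=compute:t6 B=load:t7 [load-bound]
step 8: C[7]=4 → dur=4, Σ=55 | A=idle B=compute:t7 [compute-only]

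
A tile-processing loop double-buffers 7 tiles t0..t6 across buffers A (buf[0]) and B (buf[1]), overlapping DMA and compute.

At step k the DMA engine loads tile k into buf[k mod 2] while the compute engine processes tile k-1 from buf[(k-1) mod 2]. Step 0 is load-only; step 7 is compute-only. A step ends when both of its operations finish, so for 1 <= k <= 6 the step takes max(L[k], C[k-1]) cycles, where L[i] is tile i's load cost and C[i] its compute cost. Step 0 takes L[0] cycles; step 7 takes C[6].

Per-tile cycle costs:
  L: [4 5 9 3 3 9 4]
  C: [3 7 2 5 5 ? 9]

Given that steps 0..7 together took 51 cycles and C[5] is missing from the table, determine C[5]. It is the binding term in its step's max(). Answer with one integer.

step 0 = dur = L[0]=4 = 4
step 1 = dur = max(L[1]=5, C[0]=3) = 5
step 2 = dur = max(L[2]=9, C[1]=7) = 9
step 3 = dur = max(L[3]=3, C[2]=2) = 3
step 4 = dur = max(L[4]=3, C[3]=5) = 5
step 5 = dur = max(L[5]=9, C[4]=5) = 9
step 6 = dur = max(L[6]=4, C[5]=?) = C[5]  (unknown; binding)
step 7 = dur = C[6]=9 = 9
sum of known step durations = 44
dur[6] = total - known = 51 - 44 = 7
C[5] is the binding max in step 6, so C[5] = dur[6] = 7

C[5] = 7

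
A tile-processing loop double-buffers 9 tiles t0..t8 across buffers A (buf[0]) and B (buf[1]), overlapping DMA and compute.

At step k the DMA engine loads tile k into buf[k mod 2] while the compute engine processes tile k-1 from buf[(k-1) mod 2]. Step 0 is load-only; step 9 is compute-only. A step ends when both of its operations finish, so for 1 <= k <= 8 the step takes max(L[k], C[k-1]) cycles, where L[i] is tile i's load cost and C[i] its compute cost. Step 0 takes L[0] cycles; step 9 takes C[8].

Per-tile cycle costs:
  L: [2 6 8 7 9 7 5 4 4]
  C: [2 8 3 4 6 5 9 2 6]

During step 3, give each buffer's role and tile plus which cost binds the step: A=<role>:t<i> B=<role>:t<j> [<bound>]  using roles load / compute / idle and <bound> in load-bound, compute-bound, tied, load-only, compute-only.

step 3: A=compute:t2 B=load:t3 [load-bound]

k=0 load=t0/2c comp=- wait=2 total=2
k=1 load=t1/6c comp=t0/2c wait=6 total=8
k=2 load=t2/8c comp=t1/8c wait=8 total=16
k=3 load=t3/7c comp=t2/3c wait=7 total=23
k=4 load=t4/9c comp=t3/4c wait=9 total=32
k=5 load=t5/7c comp=t4/6c wait=7 total=39
k=6 load=t6/5c comp=t5/5c wait=5 total=44
k=7 load=t7/4c comp=t6/9c wait=9 total=53
k=8 load=t8/4c comp=t7/2c wait=4 total=57
k=9 load=- comp=t8/6c wait=6 total=63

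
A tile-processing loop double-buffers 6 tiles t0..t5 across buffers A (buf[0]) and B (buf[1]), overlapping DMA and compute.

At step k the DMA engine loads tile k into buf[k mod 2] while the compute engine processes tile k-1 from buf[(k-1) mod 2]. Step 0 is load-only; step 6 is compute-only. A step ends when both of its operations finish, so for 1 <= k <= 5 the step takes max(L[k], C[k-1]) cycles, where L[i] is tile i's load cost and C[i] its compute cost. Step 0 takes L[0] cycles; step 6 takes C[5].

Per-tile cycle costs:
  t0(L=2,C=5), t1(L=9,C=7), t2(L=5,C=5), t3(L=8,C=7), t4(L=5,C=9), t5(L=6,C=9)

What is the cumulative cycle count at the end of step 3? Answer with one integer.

end_cycle[3] = 26

k=0 load=t0/2c comp=- wait=2 total=2
k=1 load=t1/9c comp=t0/5c wait=9 total=11
k=2 load=t2/5c comp=t1/7c wait=7 total=18
k=3 load=t3/8c comp=t2/5c wait=8 total=26
k=4 load=t4/5c comp=t3/7c wait=7 total=33
k=5 load=t5/6c comp=t4/9c wait=9 total=42
k=6 load=- comp=t5/9c wait=9 total=51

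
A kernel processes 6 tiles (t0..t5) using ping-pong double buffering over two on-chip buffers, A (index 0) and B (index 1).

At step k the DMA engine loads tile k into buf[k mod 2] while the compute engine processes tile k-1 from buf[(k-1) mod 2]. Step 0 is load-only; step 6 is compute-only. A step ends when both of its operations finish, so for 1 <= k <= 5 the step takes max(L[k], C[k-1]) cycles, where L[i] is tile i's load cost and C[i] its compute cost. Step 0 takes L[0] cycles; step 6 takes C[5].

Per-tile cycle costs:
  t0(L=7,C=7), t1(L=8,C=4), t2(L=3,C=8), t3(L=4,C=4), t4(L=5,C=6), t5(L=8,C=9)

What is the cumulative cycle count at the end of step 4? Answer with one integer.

end_cycle[4] = 32

k=0 load=t0/7c comp=- wait=7 total=7
k=1 load=t1/8c comp=t0/7c wait=8 total=15
k=2 load=t2/3c comp=t1/4c wait=4 total=19
k=3 load=t3/4c comp=t2/8c wait=8 total=27
k=4 load=t4/5c comp=t3/4c wait=5 total=32
k=5 load=t5/8c comp=t4/6c wait=8 total=40
k=6 load=- comp=t5/9c wait=9 total=49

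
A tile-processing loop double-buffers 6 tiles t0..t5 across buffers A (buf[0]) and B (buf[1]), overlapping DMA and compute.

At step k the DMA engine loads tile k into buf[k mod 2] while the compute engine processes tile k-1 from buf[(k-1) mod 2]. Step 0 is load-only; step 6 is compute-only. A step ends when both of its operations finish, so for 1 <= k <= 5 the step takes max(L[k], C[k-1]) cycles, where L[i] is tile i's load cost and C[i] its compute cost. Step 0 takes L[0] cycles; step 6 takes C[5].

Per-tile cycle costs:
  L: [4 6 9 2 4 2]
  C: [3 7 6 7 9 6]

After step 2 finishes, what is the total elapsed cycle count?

end_cycle[2] = 19

k=0 load=t0/4c comp=- wait=4 total=4
k=1 load=t1/6c comp=t0/3c wait=6 total=10
k=2 load=t2/9c comp=t1/7c wait=9 total=19
k=3 load=t3/2c comp=t2/6c wait=6 total=25
k=4 load=t4/4c comp=t3/7c wait=7 total=32
k=5 load=t5/2c comp=t4/9c wait=9 total=41
k=6 load=- comp=t5/6c wait=6 total=47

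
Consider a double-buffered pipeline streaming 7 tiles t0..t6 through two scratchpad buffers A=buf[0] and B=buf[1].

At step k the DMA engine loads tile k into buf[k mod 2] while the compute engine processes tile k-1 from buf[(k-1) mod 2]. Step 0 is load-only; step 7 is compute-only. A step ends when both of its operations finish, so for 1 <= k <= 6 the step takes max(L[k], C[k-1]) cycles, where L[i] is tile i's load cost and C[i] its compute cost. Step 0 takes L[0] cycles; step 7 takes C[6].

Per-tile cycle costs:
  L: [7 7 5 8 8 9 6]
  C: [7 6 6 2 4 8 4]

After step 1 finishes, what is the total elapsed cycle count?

k=0 load=t0/7c comp=- wait=7 total=7
k=1 load=t1/7c comp=t0/7c wait=7 total=14
k=2 load=t2/5c comp=t1/6c wait=6 total=20
k=3 load=t3/8c comp=t2/6c wait=8 total=28
k=4 load=t4/8c comp=t3/2c wait=8 total=36
k=5 load=t5/9c comp=t4/4c wait=9 total=45
k=6 load=t6/6c comp=t5/8c wait=8 total=53
k=7 load=- comp=t6/4c wait=4 total=57

end_cycle[1] = 14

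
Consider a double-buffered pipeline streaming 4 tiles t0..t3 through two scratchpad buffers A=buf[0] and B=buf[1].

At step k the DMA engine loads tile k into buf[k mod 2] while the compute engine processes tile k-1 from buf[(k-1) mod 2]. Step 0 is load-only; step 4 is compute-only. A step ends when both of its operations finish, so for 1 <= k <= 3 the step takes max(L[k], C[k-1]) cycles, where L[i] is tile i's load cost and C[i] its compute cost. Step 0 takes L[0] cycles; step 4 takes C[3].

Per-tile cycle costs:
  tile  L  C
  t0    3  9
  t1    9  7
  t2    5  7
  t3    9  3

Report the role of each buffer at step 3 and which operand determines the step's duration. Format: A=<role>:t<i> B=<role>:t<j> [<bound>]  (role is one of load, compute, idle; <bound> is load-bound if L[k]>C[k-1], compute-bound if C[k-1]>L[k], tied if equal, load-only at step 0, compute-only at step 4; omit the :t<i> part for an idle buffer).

step 0: L[0]=3 → dur=3, Σ=3 | A=load:t0 B=idle [load-only]
step 1: L[1]=9 C[0]=9 → dur=9, Σ=12 | A=compute:t0 B=load:t1 [tied]
step 2: L[2]=5 C[1]=7 → dur=7, Σ=19 | A=load:t2 B=compute:t1 [compute-bound]
step 3: L[3]=9 C[2]=7 → dur=9, Σ=28 | A=compute:t2 B=load:t3 [load-bound]
step 4: C[3]=3 → dur=3, Σ=31 | A=idle B=compute:t3 [compute-only]

step 3: A=compute:t2 B=load:t3 [load-bound]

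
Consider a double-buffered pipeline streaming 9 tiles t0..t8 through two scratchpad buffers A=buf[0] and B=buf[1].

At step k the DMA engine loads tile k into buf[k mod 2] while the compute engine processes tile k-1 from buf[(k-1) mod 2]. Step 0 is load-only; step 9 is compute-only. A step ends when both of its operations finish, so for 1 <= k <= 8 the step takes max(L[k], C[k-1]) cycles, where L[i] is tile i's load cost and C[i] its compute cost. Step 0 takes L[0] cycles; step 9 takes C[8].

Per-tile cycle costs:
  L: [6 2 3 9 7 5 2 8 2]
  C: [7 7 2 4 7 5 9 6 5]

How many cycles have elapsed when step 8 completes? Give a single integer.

end_cycle[8] = 63

  0. 6=6c; end=6; A:t0 B:-
  1. max(2,7)=7c; end=13; A:t0 B:t1
  2. max(3,7)=7c; end=20; A:t2 B:t1
  3. max(9,2)=9c; end=29; A:t2 B:t3
  4. max(7,4)=7c; end=36; A:t4 B:t3
  5. max(5,7)=7c; end=43; A:t4 B:t5
  6. max(2,5)=5c; end=48; A:t6 B:t5
  7. max(8,9)=9c; end=57; A:t6 B:t7
  8. max(2,6)=6c; end=63; A:t8 B:t7
  9. 5=5c; end=68; A:t8 B:t7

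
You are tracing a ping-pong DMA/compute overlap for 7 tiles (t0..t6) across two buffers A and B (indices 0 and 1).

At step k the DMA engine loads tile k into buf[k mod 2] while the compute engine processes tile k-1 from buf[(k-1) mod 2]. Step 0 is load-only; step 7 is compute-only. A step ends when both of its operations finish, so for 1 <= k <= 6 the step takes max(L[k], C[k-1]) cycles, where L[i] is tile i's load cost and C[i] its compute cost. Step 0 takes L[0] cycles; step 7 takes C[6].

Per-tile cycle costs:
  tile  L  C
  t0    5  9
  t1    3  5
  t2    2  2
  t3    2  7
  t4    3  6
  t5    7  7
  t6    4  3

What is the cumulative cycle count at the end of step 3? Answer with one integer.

k=0 load=t0/5c comp=- wait=5 total=5
k=1 load=t1/3c comp=t0/9c wait=9 total=14
k=2 load=t2/2c comp=t1/5c wait=5 total=19
k=3 load=t3/2c comp=t2/2c wait=2 total=21
k=4 load=t4/3c comp=t3/7c wait=7 total=28
k=5 load=t5/7c comp=t4/6c wait=7 total=35
k=6 load=t6/4c comp=t5/7c wait=7 total=42
k=7 load=- comp=t6/3c wait=3 total=45

end_cycle[3] = 21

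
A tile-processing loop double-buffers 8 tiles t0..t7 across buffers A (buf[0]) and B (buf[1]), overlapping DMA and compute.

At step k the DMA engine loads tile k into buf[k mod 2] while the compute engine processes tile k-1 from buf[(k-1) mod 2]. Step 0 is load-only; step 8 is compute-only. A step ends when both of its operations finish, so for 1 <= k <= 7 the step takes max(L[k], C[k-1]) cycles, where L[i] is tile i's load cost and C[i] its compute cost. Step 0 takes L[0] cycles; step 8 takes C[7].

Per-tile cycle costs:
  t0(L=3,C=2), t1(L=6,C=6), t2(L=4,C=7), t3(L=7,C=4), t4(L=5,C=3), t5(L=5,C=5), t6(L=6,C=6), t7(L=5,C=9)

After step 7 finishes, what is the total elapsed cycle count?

  0. 3=3c; end=3; A:t0 B:-
  1. max(6,2)=6c; end=9; A:t0 B:t1
  2. max(4,6)=6c; end=15; A:t2 B:t1
  3. max(7,7)=7c; end=22; A:t2 B:t3
  4. max(5,4)=5c; end=27; A:t4 B:t3
  5. max(5,3)=5c; end=32; A:t4 B:t5
  6. max(6,5)=6c; end=38; A:t6 B:t5
  7. max(5,6)=6c; end=44; A:t6 B:t7
  8. 9=9c; end=53; A:t6 B:t7

end_cycle[7] = 44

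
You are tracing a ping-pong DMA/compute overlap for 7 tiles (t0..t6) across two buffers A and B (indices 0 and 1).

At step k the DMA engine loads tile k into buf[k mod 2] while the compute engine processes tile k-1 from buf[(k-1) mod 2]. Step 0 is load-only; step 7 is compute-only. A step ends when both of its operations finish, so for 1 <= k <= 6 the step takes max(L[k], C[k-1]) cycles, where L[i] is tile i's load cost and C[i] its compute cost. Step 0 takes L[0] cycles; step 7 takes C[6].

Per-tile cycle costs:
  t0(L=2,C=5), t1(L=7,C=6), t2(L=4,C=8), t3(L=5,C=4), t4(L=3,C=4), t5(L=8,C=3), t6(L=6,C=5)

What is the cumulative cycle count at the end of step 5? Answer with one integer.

end_cycle[5] = 35

[0] DMA t0→A (2c) ∥ CU idle ⇒ 2c, clock 2
[1] DMA t1→B (7c) ∥ CU A:t0 (5c) ⇒ 7c, clock 9
[2] DMA t2→A (4c) ∥ CU B:t1 (6c) ⇒ 6c, clock 15
[3] DMA t3→B (5c) ∥ CU A:t2 (8c) ⇒ 8c, clock 23
[4] DMA t4→A (3c) ∥ CU B:t3 (4c) ⇒ 4c, clock 27
[5] DMA t5→B (8c) ∥ CU A:t4 (4c) ⇒ 8c, clock 35
[6] DMA t6→A (6c) ∥ CU B:t5 (3c) ⇒ 6c, clock 41
[7] DMA idle ∥ CU A:t6 (5c) ⇒ 5c, clock 46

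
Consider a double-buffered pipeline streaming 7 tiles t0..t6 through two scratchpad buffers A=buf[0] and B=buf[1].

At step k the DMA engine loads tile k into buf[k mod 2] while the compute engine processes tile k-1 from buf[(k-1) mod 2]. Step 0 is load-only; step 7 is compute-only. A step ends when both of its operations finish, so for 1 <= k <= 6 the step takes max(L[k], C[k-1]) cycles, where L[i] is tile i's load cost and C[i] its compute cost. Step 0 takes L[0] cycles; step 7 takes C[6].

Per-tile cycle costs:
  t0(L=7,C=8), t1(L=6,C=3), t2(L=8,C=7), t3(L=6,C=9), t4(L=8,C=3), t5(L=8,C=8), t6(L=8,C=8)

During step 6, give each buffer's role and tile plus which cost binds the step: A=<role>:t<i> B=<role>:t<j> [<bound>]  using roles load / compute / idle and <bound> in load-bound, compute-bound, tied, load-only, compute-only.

  0. 7=7c; end=7; A:t0 B:-
  1. max(6,8)=8c; end=15; A:t0 B:t1
  2. max(8,3)=8c; end=23; A:t2 B:t1
  3. max(6,7)=7c; end=30; A:t2 B:t3
  4. max(8,9)=9c; end=39; A:t4 B:t3
  5. max(8,3)=8c; end=47; A:t4 B:t5
  6. max(8,8)=8c; end=55; A:t6 B:t5
  7. 8=8c; end=63; A:t6 B:t5

step 6: A=load:t6 B=compute:t5 [tied]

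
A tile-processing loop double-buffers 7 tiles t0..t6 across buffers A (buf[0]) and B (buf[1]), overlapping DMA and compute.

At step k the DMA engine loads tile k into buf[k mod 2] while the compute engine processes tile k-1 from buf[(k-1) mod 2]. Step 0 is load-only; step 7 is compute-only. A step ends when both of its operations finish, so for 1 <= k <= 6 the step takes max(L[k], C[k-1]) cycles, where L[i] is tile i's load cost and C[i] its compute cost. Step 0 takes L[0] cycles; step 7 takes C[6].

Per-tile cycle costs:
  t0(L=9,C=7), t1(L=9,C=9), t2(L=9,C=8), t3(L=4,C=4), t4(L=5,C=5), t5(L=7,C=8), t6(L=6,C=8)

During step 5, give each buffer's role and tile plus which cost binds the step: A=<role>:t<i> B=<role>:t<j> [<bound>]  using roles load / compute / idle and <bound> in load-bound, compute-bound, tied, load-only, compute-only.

[0] DMA t0→A (9c) ∥ CU idle ⇒ 9c, clock 9
[1] DMA t1→B (9c) ∥ CU A:t0 (7c) ⇒ 9c, clock 18
[2] DMA t2→A (9c) ∥ CU B:t1 (9c) ⇒ 9c, clock 27
[3] DMA t3→B (4c) ∥ CU A:t2 (8c) ⇒ 8c, clock 35
[4] DMA t4→A (5c) ∥ CU B:t3 (4c) ⇒ 5c, clock 40
[5] DMA t5→B (7c) ∥ CU A:t4 (5c) ⇒ 7c, clock 47
[6] DMA t6→A (6c) ∥ CU B:t5 (8c) ⇒ 8c, clock 55
[7] DMA idle ∥ CU A:t6 (8c) ⇒ 8c, clock 63

step 5: A=compute:t4 B=load:t5 [load-bound]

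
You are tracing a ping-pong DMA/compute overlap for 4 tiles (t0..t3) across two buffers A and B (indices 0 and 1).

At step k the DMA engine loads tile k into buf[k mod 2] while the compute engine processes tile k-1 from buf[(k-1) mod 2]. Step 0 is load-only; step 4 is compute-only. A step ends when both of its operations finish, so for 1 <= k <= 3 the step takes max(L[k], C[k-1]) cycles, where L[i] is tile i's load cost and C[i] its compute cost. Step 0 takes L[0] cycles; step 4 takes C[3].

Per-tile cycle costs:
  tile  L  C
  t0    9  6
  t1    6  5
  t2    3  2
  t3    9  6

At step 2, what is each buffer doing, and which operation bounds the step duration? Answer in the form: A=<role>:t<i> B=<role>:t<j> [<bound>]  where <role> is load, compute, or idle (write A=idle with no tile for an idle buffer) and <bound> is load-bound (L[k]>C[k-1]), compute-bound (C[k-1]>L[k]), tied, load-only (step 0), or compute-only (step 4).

step 0: L[0]=9 → dur=9, Σ=9 | A=load:t0 B=idle [load-only]
step 1: L[1]=6 C[0]=6 → dur=6, Σ=15 | A=compute:t0 B=load:t1 [tied]
step 2: L[2]=3 C[1]=5 → dur=5, Σ=20 | A=load:t2 B=compute:t1 [compute-bound]
step 3: L[3]=9 C[2]=2 → dur=9, Σ=29 | A=compute:t2 B=load:t3 [load-bound]
step 4: C[3]=6 → dur=6, Σ=35 | A=idle B=compute:t3 [compute-only]

step 2: A=load:t2 B=compute:t1 [compute-bound]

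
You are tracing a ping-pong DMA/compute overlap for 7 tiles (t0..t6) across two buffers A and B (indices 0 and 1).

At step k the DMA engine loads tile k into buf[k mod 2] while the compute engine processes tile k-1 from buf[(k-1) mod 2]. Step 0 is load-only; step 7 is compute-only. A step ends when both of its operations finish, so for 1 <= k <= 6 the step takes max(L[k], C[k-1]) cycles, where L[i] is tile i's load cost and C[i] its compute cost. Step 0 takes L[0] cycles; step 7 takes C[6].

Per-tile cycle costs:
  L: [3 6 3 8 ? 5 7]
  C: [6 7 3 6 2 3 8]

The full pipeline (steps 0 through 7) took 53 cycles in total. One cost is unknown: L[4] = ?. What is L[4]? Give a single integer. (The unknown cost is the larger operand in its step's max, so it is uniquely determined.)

step 0 = dur = L[0]=3 = 3
step 1 = dur = max(L[1]=6, C[0]=6) = 6
step 2 = dur = max(L[2]=3, C[1]=7) = 7
step 3 = dur = max(L[3]=8, C[2]=3) = 8
step 4 = dur = max(L[4]=?, C[3]=6) = L[4]  (unknown; binding)
step 5 = dur = max(L[5]=5, C[4]=2) = 5
step 6 = dur = max(L[6]=7, C[5]=3) = 7
step 7 = dur = C[6]=8 = 8
sum of known step durations = 44
dur[4] = total - known = 53 - 44 = 9
L[4] is the binding max in step 4, so L[4] = dur[4] = 9

L[4] = 9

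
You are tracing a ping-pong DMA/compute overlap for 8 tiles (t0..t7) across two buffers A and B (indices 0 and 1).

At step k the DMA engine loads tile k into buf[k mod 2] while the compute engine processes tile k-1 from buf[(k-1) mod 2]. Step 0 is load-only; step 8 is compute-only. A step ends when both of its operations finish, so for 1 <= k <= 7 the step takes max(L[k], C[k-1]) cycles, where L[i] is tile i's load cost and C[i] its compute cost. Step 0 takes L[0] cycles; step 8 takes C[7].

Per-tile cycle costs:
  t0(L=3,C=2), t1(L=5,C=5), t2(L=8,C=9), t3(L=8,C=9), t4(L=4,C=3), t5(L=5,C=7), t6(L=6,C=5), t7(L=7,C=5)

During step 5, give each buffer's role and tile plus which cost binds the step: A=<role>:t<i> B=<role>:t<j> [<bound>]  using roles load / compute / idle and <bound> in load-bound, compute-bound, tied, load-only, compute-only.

step 5: A=compute:t4 B=load:t5 [load-bound]

k=0 load=t0/3c comp=- wait=3 total=3
k=1 load=t1/5c comp=t0/2c wait=5 total=8
k=2 load=t2/8c comp=t1/5c wait=8 total=16
k=3 load=t3/8c comp=t2/9c wait=9 total=25
k=4 load=t4/4c comp=t3/9c wait=9 total=34
k=5 load=t5/5c comp=t4/3c wait=5 total=39
k=6 load=t6/6c comp=t5/7c wait=7 total=46
k=7 load=t7/7c comp=t6/5c wait=7 total=53
k=8 load=- comp=t7/5c wait=5 total=58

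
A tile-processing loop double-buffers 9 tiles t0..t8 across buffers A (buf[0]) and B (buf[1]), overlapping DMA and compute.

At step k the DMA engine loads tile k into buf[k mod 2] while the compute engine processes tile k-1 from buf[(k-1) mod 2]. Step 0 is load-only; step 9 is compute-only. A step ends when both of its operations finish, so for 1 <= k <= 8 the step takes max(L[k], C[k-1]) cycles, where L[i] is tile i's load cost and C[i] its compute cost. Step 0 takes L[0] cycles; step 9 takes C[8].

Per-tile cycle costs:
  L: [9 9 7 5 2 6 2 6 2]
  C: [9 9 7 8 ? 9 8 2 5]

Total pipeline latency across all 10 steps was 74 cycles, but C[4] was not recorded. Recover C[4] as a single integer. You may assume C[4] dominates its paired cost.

C[4] = 8

step 0: dur = L[0]=9 = 9
step 1: dur = max(L[1]=9, C[0]=9) = 9
step 2: dur = max(L[2]=7, C[1]=9) = 9
step 3: dur = max(L[3]=5, C[2]=7) = 7
step 4: dur = max(L[4]=2, C[3]=8) = 8
step 5: dur = max(L[5]=6, C[4]=?) = C[4]  (unknown; binding)
step 6: dur = max(L[6]=2, C[5]=9) = 9
step 7: dur = max(L[7]=6, C[6]=8) = 8
step 8: dur = max(L[8]=2, C[7]=2) = 2
step 9: dur = C[8]=5 = 5
sum of known step durations = 66
dur[5] = total - known = 74 - 66 = 8
C[4] is the binding max in step 5, so C[4] = dur[5] = 8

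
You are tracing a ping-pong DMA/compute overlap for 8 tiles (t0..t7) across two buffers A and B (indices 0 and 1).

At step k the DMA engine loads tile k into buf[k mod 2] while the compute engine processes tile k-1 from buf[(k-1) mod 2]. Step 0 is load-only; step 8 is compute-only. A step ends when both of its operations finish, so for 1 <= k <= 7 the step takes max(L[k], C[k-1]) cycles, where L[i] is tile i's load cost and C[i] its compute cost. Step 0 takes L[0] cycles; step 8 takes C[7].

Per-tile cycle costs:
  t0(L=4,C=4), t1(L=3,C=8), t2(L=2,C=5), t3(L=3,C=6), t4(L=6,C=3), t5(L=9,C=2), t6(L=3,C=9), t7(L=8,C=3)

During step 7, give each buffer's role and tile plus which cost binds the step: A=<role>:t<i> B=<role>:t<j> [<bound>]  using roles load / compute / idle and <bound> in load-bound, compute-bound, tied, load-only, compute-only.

step 7: A=compute:t6 B=load:t7 [compute-bound]

step 0: L[0]=4 → dur=4, Σ=4 | A=load:t0 B=idle [load-only]
step 1: L[1]=3 C[0]=4 → dur=4, Σ=8 | A=compute:t0 B=load:t1 [compute-bound]
step 2: L[2]=2 C[1]=8 → dur=8, Σ=16 | A=load:t2 B=compute:t1 [compute-bound]
step 3: L[3]=3 C[2]=5 → dur=5, Σ=21 | A=compute:t2 B=load:t3 [compute-bound]
step 4: L[4]=6 C[3]=6 → dur=6, Σ=27 | A=load:t4 B=compute:t3 [tied]
step 5: L[5]=9 C[4]=3 → dur=9, Σ=36 | A=compute:t4 B=load:t5 [load-bound]
step 6: L[6]=3 C[5]=2 → dur=3, Σ=39 | A=load:t6 B=compute:t5 [load-bound]
step 7: L[7]=8 C[6]=9 → dur=9, Σ=48 | A=compute:t6 B=load:t7 [compute-bound]
step 8: C[7]=3 → dur=3, Σ=51 | A=idle B=compute:t7 [compute-only]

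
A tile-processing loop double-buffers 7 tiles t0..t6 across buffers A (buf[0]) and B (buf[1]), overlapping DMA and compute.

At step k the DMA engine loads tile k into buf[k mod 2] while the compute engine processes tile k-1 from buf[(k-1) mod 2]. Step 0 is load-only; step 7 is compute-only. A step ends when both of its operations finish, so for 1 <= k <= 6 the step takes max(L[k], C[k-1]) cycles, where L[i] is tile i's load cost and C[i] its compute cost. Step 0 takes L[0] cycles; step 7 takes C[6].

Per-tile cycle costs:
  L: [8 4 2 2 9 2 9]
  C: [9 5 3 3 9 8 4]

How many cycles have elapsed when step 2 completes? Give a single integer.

  0. 8=8c; end=8; A:t0 B:-
  1. max(4,9)=9c; end=17; A:t0 B:t1
  2. max(2,5)=5c; end=22; A:t2 B:t1
  3. max(2,3)=3c; end=25; A:t2 B:t3
  4. max(9,3)=9c; end=34; A:t4 B:t3
  5. max(2,9)=9c; end=43; A:t4 B:t5
  6. max(9,8)=9c; end=52; A:t6 B:t5
  7. 4=4c; end=56; A:t6 B:t5

end_cycle[2] = 22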